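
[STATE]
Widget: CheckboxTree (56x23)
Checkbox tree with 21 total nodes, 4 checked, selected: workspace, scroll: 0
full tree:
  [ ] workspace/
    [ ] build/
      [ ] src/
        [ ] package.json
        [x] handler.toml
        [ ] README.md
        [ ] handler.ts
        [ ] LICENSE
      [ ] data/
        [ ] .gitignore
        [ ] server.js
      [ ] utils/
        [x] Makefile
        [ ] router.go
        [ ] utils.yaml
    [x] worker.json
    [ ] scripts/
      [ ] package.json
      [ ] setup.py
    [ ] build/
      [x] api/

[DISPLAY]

>[-] workspace/                                         
   [-] build/                                           
     [-] src/                                           
       [ ] package.json                                 
       [x] handler.toml                                 
       [ ] README.md                                    
       [ ] handler.ts                                   
       [ ] LICENSE                                      
     [ ] data/                                          
       [ ] .gitignore                                   
       [ ] server.js                                    
     [-] utils/                                         
       [x] Makefile                                     
       [ ] router.go                                    
       [ ] utils.yaml                                   
   [x] worker.json                                      
   [ ] scripts/                                         
     [ ] package.json                                   
     [ ] setup.py                                       
   [x] build/                                           
     [x] api/                                           
                                                        
                                                        


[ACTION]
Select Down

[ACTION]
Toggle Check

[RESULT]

 [-] workspace/                                         
>  [x] build/                                           
     [x] src/                                           
       [x] package.json                                 
       [x] handler.toml                                 
       [x] README.md                                    
       [x] handler.ts                                   
       [x] LICENSE                                      
     [x] data/                                          
       [x] .gitignore                                   
       [x] server.js                                    
     [x] utils/                                         
       [x] Makefile                                     
       [x] router.go                                    
       [x] utils.yaml                                   
   [x] worker.json                                      
   [ ] scripts/                                         
     [ ] package.json                                   
     [ ] setup.py                                       
   [x] build/                                           
     [x] api/                                           
                                                        
                                                        


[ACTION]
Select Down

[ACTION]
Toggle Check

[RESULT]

 [-] workspace/                                         
   [-] build/                                           
>    [ ] src/                                           
       [ ] package.json                                 
       [ ] handler.toml                                 
       [ ] README.md                                    
       [ ] handler.ts                                   
       [ ] LICENSE                                      
     [x] data/                                          
       [x] .gitignore                                   
       [x] server.js                                    
     [x] utils/                                         
       [x] Makefile                                     
       [x] router.go                                    
       [x] utils.yaml                                   
   [x] worker.json                                      
   [ ] scripts/                                         
     [ ] package.json                                   
     [ ] setup.py                                       
   [x] build/                                           
     [x] api/                                           
                                                        
                                                        


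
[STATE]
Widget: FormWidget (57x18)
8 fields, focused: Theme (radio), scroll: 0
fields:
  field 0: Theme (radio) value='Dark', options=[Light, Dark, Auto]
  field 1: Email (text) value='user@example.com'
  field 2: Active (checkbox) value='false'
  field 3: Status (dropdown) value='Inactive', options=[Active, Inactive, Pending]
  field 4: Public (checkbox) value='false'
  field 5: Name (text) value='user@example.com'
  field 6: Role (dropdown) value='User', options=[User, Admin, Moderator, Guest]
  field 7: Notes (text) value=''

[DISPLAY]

> Theme:      ( ) Light  (●) Dark  ( ) Auto              
  Email:      [user@example.com                         ]
  Active:     [ ]                                        
  Status:     [Inactive                                ▼]
  Public:     [ ]                                        
  Name:       [user@example.com                         ]
  Role:       [User                                    ▼]
  Notes:      [                                         ]
                                                         
                                                         
                                                         
                                                         
                                                         
                                                         
                                                         
                                                         
                                                         
                                                         


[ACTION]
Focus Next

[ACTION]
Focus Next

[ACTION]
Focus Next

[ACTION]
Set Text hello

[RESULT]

  Theme:      ( ) Light  (●) Dark  ( ) Auto              
  Email:      [user@example.com                         ]
  Active:     [ ]                                        
> Status:     [Inactive                                ▼]
  Public:     [ ]                                        
  Name:       [user@example.com                         ]
  Role:       [User                                    ▼]
  Notes:      [                                         ]
                                                         
                                                         
                                                         
                                                         
                                                         
                                                         
                                                         
                                                         
                                                         
                                                         


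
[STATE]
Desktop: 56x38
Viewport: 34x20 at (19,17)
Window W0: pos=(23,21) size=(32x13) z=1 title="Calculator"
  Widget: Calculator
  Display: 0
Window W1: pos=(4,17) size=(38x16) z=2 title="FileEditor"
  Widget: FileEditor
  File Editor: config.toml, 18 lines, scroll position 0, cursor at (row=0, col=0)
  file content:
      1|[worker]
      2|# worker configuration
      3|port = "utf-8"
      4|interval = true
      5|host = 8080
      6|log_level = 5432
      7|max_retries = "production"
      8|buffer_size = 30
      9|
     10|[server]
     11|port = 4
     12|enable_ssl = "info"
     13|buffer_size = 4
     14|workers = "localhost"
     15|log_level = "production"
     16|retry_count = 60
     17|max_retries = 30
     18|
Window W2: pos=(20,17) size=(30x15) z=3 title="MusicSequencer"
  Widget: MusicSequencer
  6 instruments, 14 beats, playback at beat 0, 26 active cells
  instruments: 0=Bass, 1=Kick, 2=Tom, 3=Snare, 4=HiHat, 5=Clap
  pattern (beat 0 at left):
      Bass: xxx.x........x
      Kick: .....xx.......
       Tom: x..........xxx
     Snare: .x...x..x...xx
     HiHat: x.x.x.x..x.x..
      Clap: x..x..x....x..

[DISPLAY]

━┏━━━━━━━━━━━━━━━━━━━━━━━━━━━━┓   
 ┃ MusicSequencer             ┃   
─┠────────────────────────────┨   
 ┃      ▼1234567890123        ┃   
g┃  Bass███·█········█        ┃━━━
 ┃  Kick·····██·······        ┃   
e┃   Tom█··········███        ┃───
 ┃ Snare·█···█··█···██        ┃   
3┃ HiHat█·█·█·█··█·█··        ┃   
"┃  Clap█··█··█····█··        ┃   
3┃                            ┃   
 ┃                            ┃   
 ┃                            ┃   
 ┃                            ┃   
i┗━━━━━━━━━━━━━━━━━━━━━━━━━━━━┛   
━━━━━━━━━━━━━━━━━━━━━━┛           
    ┗━━━━━━━━━━━━━━━━━━━━━━━━━━━━━
                                  
                                  
                                  


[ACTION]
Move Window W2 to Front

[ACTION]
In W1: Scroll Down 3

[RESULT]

━┏━━━━━━━━━━━━━━━━━━━━━━━━━━━━┓   
 ┃ MusicSequencer             ┃   
─┠────────────────────────────┨   
e┃      ▼1234567890123        ┃   
 ┃  Bass███·█········█        ┃━━━
3┃  Kick·····██·······        ┃   
"┃   Tom█··········███        ┃───
3┃ Snare·█···█··█···██        ┃   
 ┃ HiHat█·█·█·█··█·█··        ┃   
 ┃  Clap█··█··█····█··        ┃   
 ┃                            ┃   
i┃                            ┃   
4┃                            ┃   
a┃                            ┃   
r┗━━━━━━━━━━━━━━━━━━━━━━━━━━━━┛   
━━━━━━━━━━━━━━━━━━━━━━┛           
    ┗━━━━━━━━━━━━━━━━━━━━━━━━━━━━━
                                  
                                  
                                  


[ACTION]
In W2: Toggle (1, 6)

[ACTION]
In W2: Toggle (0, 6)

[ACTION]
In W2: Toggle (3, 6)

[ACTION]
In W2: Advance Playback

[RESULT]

━┏━━━━━━━━━━━━━━━━━━━━━━━━━━━━┓   
 ┃ MusicSequencer             ┃   
─┠────────────────────────────┨   
e┃      0▼234567890123        ┃   
 ┃  Bass███·█·█······█        ┃━━━
3┃  Kick·····█········        ┃   
"┃   Tom█··········███        ┃───
3┃ Snare·█···██·█···██        ┃   
 ┃ HiHat█·█·█·█··█·█··        ┃   
 ┃  Clap█··█··█····█··        ┃   
 ┃                            ┃   
i┃                            ┃   
4┃                            ┃   
a┃                            ┃   
r┗━━━━━━━━━━━━━━━━━━━━━━━━━━━━┛   
━━━━━━━━━━━━━━━━━━━━━━┛           
    ┗━━━━━━━━━━━━━━━━━━━━━━━━━━━━━
                                  
                                  
                                  


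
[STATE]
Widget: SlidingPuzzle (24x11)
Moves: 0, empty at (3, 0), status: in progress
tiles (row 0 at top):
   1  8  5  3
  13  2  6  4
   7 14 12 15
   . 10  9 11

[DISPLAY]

┌────┬────┬────┬────┐   
│  1 │  8 │  5 │  3 │   
├────┼────┼────┼────┤   
│ 13 │  2 │  6 │  4 │   
├────┼────┼────┼────┤   
│  7 │ 14 │ 12 │ 15 │   
├────┼────┼────┼────┤   
│    │ 10 │  9 │ 11 │   
└────┴────┴────┴────┘   
Moves: 0                
                        


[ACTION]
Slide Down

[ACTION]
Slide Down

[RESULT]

┌────┬────┬────┬────┐   
│  1 │  8 │  5 │  3 │   
├────┼────┼────┼────┤   
│    │  2 │  6 │  4 │   
├────┼────┼────┼────┤   
│ 13 │ 14 │ 12 │ 15 │   
├────┼────┼────┼────┤   
│  7 │ 10 │  9 │ 11 │   
└────┴────┴────┴────┘   
Moves: 2                
                        


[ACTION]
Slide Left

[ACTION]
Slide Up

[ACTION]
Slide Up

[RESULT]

┌────┬────┬────┬────┐   
│  1 │  8 │  5 │  3 │   
├────┼────┼────┼────┤   
│  2 │ 14 │  6 │  4 │   
├────┼────┼────┼────┤   
│ 13 │ 10 │ 12 │ 15 │   
├────┼────┼────┼────┤   
│  7 │    │  9 │ 11 │   
└────┴────┴────┴────┘   
Moves: 5                
                        


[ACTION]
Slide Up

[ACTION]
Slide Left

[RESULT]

┌────┬────┬────┬────┐   
│  1 │  8 │  5 │  3 │   
├────┼────┼────┼────┤   
│  2 │ 14 │  6 │  4 │   
├────┼────┼────┼────┤   
│ 13 │ 10 │ 12 │ 15 │   
├────┼────┼────┼────┤   
│  7 │  9 │    │ 11 │   
└────┴────┴────┴────┘   
Moves: 6                
                        


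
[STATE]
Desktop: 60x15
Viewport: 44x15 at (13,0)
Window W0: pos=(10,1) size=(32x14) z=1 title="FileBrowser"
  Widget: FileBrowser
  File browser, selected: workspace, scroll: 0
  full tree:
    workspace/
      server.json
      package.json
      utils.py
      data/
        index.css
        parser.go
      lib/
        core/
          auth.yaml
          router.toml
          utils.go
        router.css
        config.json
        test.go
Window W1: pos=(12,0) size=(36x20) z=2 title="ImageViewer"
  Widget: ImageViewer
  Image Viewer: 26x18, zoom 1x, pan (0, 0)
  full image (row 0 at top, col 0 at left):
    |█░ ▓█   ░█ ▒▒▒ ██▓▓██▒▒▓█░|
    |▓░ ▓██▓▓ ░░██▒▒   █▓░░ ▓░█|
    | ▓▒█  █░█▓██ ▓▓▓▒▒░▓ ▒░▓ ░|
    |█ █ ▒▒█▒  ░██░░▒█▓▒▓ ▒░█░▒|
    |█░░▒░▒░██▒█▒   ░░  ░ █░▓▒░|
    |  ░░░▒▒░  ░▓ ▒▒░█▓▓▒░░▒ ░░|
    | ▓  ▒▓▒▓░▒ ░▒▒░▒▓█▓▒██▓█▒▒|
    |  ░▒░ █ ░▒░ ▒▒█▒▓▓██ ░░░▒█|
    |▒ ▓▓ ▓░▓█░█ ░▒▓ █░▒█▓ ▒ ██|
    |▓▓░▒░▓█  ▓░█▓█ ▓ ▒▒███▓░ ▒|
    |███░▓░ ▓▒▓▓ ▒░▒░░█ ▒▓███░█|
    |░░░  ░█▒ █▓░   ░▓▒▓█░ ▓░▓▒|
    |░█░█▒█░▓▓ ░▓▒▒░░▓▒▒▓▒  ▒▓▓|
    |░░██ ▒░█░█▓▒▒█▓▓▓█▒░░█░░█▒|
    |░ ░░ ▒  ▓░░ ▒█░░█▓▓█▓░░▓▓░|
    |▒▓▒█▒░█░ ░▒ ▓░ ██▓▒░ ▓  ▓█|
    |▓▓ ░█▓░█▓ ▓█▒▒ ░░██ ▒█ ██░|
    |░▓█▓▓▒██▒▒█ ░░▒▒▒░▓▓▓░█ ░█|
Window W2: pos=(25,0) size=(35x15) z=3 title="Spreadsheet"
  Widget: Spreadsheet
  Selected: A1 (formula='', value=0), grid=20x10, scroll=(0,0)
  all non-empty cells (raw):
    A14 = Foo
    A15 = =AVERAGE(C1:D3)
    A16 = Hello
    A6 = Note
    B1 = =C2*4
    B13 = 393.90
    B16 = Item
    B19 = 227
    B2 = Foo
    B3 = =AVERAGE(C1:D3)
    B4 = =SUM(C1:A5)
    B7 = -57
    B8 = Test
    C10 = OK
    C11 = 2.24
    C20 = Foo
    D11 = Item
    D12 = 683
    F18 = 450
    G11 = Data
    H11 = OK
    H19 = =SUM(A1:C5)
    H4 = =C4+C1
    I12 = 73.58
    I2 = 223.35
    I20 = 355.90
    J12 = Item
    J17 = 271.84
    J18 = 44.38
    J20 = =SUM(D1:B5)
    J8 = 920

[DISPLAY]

━━━━━━━━━━━━┏━━━━━━━━━━━━━━━━━━━━━━━━━━━━━━━
 ImageViewer┃ Spreadsheet                   
────────────┠───────────────────────────────
█░ ▓█   ░█ ▒┃A1:                            
▓░ ▓██▓▓ ░░█┃       A       B       C       
 ▓▒█  █░█▓██┃-------------------------------
█ █ ▒▒█▒  ░█┃  1      [0]       0       0   
█░░▒░▒░██▒█▒┃  2        0Foo            0   
  ░░░▒▒░  ░▓┃  3        0       0       0   
 ▓  ▒▓▒▓░▒ ░┃  4        0#CIRC!         0   
  ░▒░ █ ░▒░ ┃  5        0       0       0   
▒ ▓▓ ▓░▓█░█ ┃  6 Note           0       0   
▓▓░▒░▓█  ▓░█┃  7        0     -57       0   
███░▓░ ▓▒▓▓ ┃  8        0Test           0   
░░░  ░█▒ █▓░┗━━━━━━━━━━━━━━━━━━━━━━━━━━━━━━━


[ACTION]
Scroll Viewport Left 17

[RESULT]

            ┏━━━━━━━━━━━━┏━━━━━━━━━━━━━━━━━━
          ┏━┃ ImageViewer┃ Spreadsheet      
          ┃ ┠────────────┠──────────────────
          ┠─┃█░ ▓█   ░█ ▒┃A1:               
          ┃>┃▓░ ▓██▓▓ ░░█┃       A       B  
          ┃ ┃ ▓▒█  █░█▓██┃------------------
          ┃ ┃█ █ ▒▒█▒  ░█┃  1      [0]      
          ┃ ┃█░░▒░▒░██▒█▒┃  2        0Foo   
          ┃ ┃  ░░░▒▒░  ░▓┃  3        0      
          ┃ ┃ ▓  ▒▓▒▓░▒ ░┃  4        0#CIRC!
          ┃ ┃  ░▒░ █ ░▒░ ┃  5        0      
          ┃ ┃▒ ▓▓ ▓░▓█░█ ┃  6 Note          
          ┃ ┃▓▓░▒░▓█  ▓░█┃  7        0     -
          ┃ ┃███░▓░ ▓▒▓▓ ┃  8        0Test  
          ┗━┃░░░  ░█▒ █▓░┗━━━━━━━━━━━━━━━━━━


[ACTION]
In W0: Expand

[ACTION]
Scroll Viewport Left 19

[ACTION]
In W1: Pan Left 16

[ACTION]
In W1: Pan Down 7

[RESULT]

            ┏━━━━━━━━━━━━┏━━━━━━━━━━━━━━━━━━
          ┏━┃ ImageViewer┃ Spreadsheet      
          ┃ ┠────────────┠──────────────────
          ┠─┃  ░▒░ █ ░▒░ ┃A1:               
          ┃>┃▒ ▓▓ ▓░▓█░█ ┃       A       B  
          ┃ ┃▓▓░▒░▓█  ▓░█┃------------------
          ┃ ┃███░▓░ ▓▒▓▓ ┃  1      [0]      
          ┃ ┃░░░  ░█▒ █▓░┃  2        0Foo   
          ┃ ┃░█░█▒█░▓▓ ░▓┃  3        0      
          ┃ ┃░░██ ▒░█░█▓▒┃  4        0#CIRC!
          ┃ ┃░ ░░ ▒  ▓░░ ┃  5        0      
          ┃ ┃▒▓▒█▒░█░ ░▒ ┃  6 Note          
          ┃ ┃▓▓ ░█▓░█▓ ▓█┃  7        0     -
          ┃ ┃░▓█▓▓▒██▒▒█ ┃  8        0Test  
          ┗━┃            ┗━━━━━━━━━━━━━━━━━━


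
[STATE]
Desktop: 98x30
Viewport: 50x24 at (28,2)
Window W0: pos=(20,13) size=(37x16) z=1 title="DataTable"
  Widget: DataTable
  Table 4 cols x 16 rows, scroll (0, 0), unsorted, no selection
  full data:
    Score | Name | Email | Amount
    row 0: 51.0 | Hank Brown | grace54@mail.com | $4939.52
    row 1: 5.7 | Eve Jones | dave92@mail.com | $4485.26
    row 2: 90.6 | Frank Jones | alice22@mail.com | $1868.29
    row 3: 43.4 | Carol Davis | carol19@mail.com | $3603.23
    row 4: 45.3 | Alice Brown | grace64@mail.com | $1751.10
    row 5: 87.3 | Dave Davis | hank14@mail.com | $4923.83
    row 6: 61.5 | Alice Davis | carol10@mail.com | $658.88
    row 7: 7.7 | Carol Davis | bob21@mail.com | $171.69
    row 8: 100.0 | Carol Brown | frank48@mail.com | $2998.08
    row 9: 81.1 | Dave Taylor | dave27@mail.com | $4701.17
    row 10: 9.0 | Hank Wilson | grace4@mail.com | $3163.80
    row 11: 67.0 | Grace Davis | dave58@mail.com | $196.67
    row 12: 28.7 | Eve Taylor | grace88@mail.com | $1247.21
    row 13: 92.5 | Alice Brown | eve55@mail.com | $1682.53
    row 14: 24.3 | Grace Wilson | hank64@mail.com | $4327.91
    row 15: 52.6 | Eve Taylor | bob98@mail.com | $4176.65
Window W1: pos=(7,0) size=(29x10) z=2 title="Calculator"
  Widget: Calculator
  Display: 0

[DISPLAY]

───────┨                                          
      0┃                                          
       ┃                                          
       ┃                                          
       ┃                                          
       ┃                                          
       ┃                                          
━━━━━━━┛                                          
                                                  
                                                  
                                                  
━━━━━━━━━━━━━━━━━━━━━━━━━━━━┓                     
ble                         ┃                     
────────────────────────────┨                     
ame        │Email           ┃                     
───────────┼────────────────┃                     
ank Brown  │grace54@mail.com┃                     
ve Jones   │dave92@mail.com ┃                     
rank Jones │alice22@mail.com┃                     
arol Davis │carol19@mail.com┃                     
lice Brown │grace64@mail.com┃                     
ave Davis  │hank14@mail.com ┃                     
lice Davis │carol10@mail.com┃                     
arol Davis │bob21@mail.com  ┃                     


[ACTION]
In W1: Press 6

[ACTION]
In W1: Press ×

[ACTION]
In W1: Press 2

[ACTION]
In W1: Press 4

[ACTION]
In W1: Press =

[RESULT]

───────┨                                          
    144┃                                          
       ┃                                          
       ┃                                          
       ┃                                          
       ┃                                          
       ┃                                          
━━━━━━━┛                                          
                                                  
                                                  
                                                  
━━━━━━━━━━━━━━━━━━━━━━━━━━━━┓                     
ble                         ┃                     
────────────────────────────┨                     
ame        │Email           ┃                     
───────────┼────────────────┃                     
ank Brown  │grace54@mail.com┃                     
ve Jones   │dave92@mail.com ┃                     
rank Jones │alice22@mail.com┃                     
arol Davis │carol19@mail.com┃                     
lice Brown │grace64@mail.com┃                     
ave Davis  │hank14@mail.com ┃                     
lice Davis │carol10@mail.com┃                     
arol Davis │bob21@mail.com  ┃                     


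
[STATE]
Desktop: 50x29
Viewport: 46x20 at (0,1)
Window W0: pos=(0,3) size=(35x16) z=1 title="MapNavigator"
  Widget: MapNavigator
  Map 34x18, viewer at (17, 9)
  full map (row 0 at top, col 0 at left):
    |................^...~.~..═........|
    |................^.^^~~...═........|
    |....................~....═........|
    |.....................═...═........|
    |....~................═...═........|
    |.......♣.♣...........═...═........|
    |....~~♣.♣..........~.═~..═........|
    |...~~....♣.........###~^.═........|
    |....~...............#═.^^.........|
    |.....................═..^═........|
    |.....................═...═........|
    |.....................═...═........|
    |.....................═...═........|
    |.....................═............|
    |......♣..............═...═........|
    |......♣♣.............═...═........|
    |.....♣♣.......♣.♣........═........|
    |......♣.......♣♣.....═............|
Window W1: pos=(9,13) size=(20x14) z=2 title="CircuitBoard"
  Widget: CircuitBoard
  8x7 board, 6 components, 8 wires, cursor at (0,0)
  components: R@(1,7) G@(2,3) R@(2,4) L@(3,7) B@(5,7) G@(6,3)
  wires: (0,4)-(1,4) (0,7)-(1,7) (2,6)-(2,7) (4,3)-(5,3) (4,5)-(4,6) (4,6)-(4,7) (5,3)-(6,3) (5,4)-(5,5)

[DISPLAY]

                                              
                                              
┏━━━━━━━━━━━━━━━━━━━━━━━━━━━━━━━━━┓           
┃ MapNavigator                    ┃           
┠─────────────────────────────────┨           
┃....................═...═........┃           
┃...~................═...═........┃           
┃......♣.♣...........═...═........┃           
┃...~~♣.♣..........~.═~..═........┃           
┃..~~....♣.........###~^.═........┃           
┃...~...............#═.^^.........┃           
┃................@...═..^═........┃           
┃........┏━━━━━━━━━━━━━━━━━━┓.....┃           
┃........┃ CircuitBoard     ┃.....┃           
┃........┠──────────────────┨.....┃           
┃........┃   0 1 2 3 4 5 6 7┃.....┃           
┃.....♣..┃0  [.]            ┃.....┃           
┗━━━━━━━━┃                  ┃━━━━━┛           
         ┃1                 ┃                 
         ┃                  ┃                 


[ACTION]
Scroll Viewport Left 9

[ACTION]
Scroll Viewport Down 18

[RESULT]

┃...~~♣.♣..........~.═~..═........┃           
┃..~~....♣.........###~^.═........┃           
┃...~...............#═.^^.........┃           
┃................@...═..^═........┃           
┃........┏━━━━━━━━━━━━━━━━━━┓.....┃           
┃........┃ CircuitBoard     ┃.....┃           
┃........┠──────────────────┨.....┃           
┃........┃   0 1 2 3 4 5 6 7┃.....┃           
┃.....♣..┃0  [.]            ┃.....┃           
┗━━━━━━━━┃                  ┃━━━━━┛           
         ┃1                 ┃                 
         ┃                  ┃                 
         ┃2               G ┃                 
         ┃                  ┃                 
         ┃3                 ┃                 
         ┃                  ┃                 
         ┃4               · ┃                 
         ┗━━━━━━━━━━━━━━━━━━┛                 
                                              
                                              


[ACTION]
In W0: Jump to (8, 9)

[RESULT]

┃        ....~~♣.♣..........~.═~..┃           
┃        ...~~....♣.........###~^.┃           
┃        ....~...............#═.^^┃           
┃        ........@............═..^┃           
┃        ┏━━━━━━━━━━━━━━━━━━┓.═...┃           
┃        ┃ CircuitBoard     ┃.═...┃           
┃        ┠──────────────────┨.═...┃           
┃        ┃   0 1 2 3 4 5 6 7┃.═...┃           
┃        ┃0  [.]            ┃.═...┃           
┗━━━━━━━━┃                  ┃━━━━━┛           
         ┃1                 ┃                 
         ┃                  ┃                 
         ┃2               G ┃                 
         ┃                  ┃                 
         ┃3                 ┃                 
         ┃                  ┃                 
         ┃4               · ┃                 
         ┗━━━━━━━━━━━━━━━━━━┛                 
                                              
                                              


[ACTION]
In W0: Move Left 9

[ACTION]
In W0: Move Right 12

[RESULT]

┃    ....~~♣.♣..........~.═~..═...┃           
┃    ...~~....♣.........###~^.═...┃           
┃    ....~...............#═.^^....┃           
┃    ............@........═..^═...┃           
┃    ....┏━━━━━━━━━━━━━━━━━━┓.═...┃           
┃    ....┃ CircuitBoard     ┃.═...┃           
┃    ....┠──────────────────┨.═...┃           
┃    ....┃   0 1 2 3 4 5 6 7┃.....┃           
┃    ....┃0  [.]            ┃.═...┃           
┗━━━━━━━━┃                  ┃━━━━━┛           
         ┃1                 ┃                 
         ┃                  ┃                 
         ┃2               G ┃                 
         ┃                  ┃                 
         ┃3                 ┃                 
         ┃                  ┃                 
         ┃4               · ┃                 
         ┗━━━━━━━━━━━━━━━━━━┛                 
                                              
                                              


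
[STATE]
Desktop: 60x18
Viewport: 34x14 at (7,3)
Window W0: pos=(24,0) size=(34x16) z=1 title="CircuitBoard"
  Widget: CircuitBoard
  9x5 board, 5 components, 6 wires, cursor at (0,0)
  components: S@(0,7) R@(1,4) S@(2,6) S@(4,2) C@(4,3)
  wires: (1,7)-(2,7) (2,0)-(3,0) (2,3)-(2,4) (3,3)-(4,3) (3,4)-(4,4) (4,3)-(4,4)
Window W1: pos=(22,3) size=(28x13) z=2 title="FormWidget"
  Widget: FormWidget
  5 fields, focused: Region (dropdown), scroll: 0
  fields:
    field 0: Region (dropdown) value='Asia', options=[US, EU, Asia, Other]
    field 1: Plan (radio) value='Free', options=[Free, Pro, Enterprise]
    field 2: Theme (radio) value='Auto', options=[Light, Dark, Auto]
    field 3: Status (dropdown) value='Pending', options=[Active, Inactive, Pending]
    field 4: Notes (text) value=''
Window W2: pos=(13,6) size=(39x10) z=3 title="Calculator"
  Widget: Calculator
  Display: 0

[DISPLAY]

               ┏━━━━━━━━━━━━━━━━━━
               ┃ FormWidget       
               ┠──────────────────
      ┏━━━━━━━━━━━━━━━━━━━━━━━━━━━
      ┃ Calculator                
      ┠───────────────────────────
      ┃                           
      ┃┌───┬───┬───┬───┐          
      ┃│ 7 │ 8 │ 9 │ ÷ │          
      ┃├───┼───┼───┼───┤          
      ┃│ 4 │ 5 │ 6 │ × │          
      ┃└───┴───┴───┴───┘          
      ┗━━━━━━━━━━━━━━━━━━━━━━━━━━━
                                  


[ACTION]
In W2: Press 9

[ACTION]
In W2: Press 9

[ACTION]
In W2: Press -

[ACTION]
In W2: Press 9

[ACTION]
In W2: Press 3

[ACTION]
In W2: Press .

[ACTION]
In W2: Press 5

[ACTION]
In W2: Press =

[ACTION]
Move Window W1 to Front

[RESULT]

               ┏━━━━━━━━━━━━━━━━━━
               ┃ FormWidget       
               ┠──────────────────
      ┏━━━━━━━━┃> Region:     [Asi
      ┃ Calcula┃  Plan:       (●) 
      ┠────────┃  Theme:      ( ) 
      ┃        ┃  Status:     [Pen
      ┃┌───┬───┃  Notes:      [   
      ┃│ 7 │ 8 ┃                  
      ┃├───┼───┃                  
      ┃│ 4 │ 5 ┃                  
      ┃└───┴───┃                  
      ┗━━━━━━━━┗━━━━━━━━━━━━━━━━━━
                                  


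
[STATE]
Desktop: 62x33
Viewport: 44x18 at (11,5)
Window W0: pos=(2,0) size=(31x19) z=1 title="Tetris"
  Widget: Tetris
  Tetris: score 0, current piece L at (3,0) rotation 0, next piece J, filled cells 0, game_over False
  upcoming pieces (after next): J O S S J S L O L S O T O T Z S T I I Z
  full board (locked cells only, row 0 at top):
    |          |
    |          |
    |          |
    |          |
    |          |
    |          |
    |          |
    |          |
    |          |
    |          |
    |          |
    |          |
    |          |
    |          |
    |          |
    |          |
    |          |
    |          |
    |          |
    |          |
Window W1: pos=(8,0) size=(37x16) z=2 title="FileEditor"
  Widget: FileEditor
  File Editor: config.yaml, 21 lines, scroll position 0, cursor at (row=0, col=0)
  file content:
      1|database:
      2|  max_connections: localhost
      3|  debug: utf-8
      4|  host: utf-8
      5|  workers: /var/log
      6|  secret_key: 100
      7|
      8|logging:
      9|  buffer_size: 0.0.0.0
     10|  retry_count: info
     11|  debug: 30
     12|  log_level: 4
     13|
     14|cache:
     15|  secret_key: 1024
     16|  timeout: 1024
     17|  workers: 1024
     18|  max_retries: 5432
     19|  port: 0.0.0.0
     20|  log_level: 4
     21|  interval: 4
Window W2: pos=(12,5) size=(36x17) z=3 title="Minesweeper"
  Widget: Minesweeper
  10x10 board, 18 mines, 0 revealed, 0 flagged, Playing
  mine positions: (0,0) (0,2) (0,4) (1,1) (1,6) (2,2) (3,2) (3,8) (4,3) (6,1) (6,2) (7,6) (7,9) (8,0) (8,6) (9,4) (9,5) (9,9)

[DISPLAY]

d┏━━━━━━━━━━━━━━━━━━━━━━━━━━━━━━━━━━┓       
h┃ Minesweeper                      ┃       
w┠──────────────────────────────────┨       
s┃■■■■■■■■■■                        ┃       
 ┃■■■■■■■■■■                        ┃       
g┃■■■■■■■■■■                        ┃       
b┃■■■■■■■■■■                        ┃       
r┃■■■■■■■■■■                        ┃       
d┃■■■■■■■■■■                        ┃       
l┃■■■■■■■■■■                        ┃       
━┃■■■■■■■■■■                        ┃       
 ┃■■■■■■■■■■                        ┃       
 ┃■■■■■■■■■■                        ┃       
━┃                                  ┃       
 ┃                                  ┃       
 ┃                                  ┃       
 ┗━━━━━━━━━━━━━━━━━━━━━━━━━━━━━━━━━━┛       
                                            


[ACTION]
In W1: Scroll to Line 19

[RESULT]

l┏━━━━━━━━━━━━━━━━━━━━━━━━━━━━━━━━━━┓       
 ┃ Minesweeper                      ┃       
c┠──────────────────────────────────┨       
s┃■■■■■■■■■■                        ┃       
t┃■■■■■■■■■■                        ┃       
w┃■■■■■■■■■■                        ┃       
m┃■■■■■■■■■■                        ┃       
p┃■■■■■■■■■■                        ┃       
l┃■■■■■■■■■■                        ┃       
i┃■■■■■■■■■■                        ┃       
━┃■■■■■■■■■■                        ┃       
 ┃■■■■■■■■■■                        ┃       
 ┃■■■■■■■■■■                        ┃       
━┃                                  ┃       
 ┃                                  ┃       
 ┃                                  ┃       
 ┗━━━━━━━━━━━━━━━━━━━━━━━━━━━━━━━━━━┛       
                                            


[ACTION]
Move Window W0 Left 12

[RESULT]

l┏━━━━━━━━━━━━━━━━━━━━━━━━━━━━━━━━━━┓       
 ┃ Minesweeper                      ┃       
c┠──────────────────────────────────┨       
s┃■■■■■■■■■■                        ┃       
t┃■■■■■■■■■■                        ┃       
w┃■■■■■■■■■■                        ┃       
m┃■■■■■■■■■■                        ┃       
p┃■■■■■■■■■■                        ┃       
l┃■■■■■■■■■■                        ┃       
i┃■■■■■■■■■■                        ┃       
━┃■■■■■■■■■■                        ┃       
│┃■■■■■■■■■■                        ┃       
│┃■■■■■■■■■■                        ┃       
━┃                                  ┃       
 ┃                                  ┃       
 ┃                                  ┃       
 ┗━━━━━━━━━━━━━━━━━━━━━━━━━━━━━━━━━━┛       
                                            


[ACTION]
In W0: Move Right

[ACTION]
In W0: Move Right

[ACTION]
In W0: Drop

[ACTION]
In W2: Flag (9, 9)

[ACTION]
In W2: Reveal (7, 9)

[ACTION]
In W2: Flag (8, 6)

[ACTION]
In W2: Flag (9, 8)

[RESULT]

l┏━━━━━━━━━━━━━━━━━━━━━━━━━━━━━━━━━━┓       
 ┃ Minesweeper                      ┃       
c┠──────────────────────────────────┨       
s┃✹■✹■✹■■■■■                        ┃       
t┃■✹■■■■✹■■■                        ┃       
w┃■■✹■■■■■■■                        ┃       
m┃■■✹■■■■■✹■                        ┃       
p┃■■■✹■■■■■■                        ┃       
l┃■■■■■■■■■■                        ┃       
i┃■✹✹■■■■■■■                        ┃       
━┃■■■■■■✹■■✹                        ┃       
│┃✹■■■■■✹■■■                        ┃       
│┃■■■■✹✹■■■✹                        ┃       
━┃                                  ┃       
 ┃                                  ┃       
 ┃                                  ┃       
 ┗━━━━━━━━━━━━━━━━━━━━━━━━━━━━━━━━━━┛       
                                            
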